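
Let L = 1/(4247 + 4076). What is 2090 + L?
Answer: 17395071/8323 ≈ 2090.0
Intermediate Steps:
L = 1/8323 ≈ 0.00012015
2090 + L = 2090 + 1/8323 = 17395071/8323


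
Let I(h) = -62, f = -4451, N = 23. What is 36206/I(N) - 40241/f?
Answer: -79328982/137981 ≈ -574.93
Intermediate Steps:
36206/I(N) - 40241/f = 36206/(-62) - 40241/(-4451) = 36206*(-1/62) - 40241*(-1/4451) = -18103/31 + 40241/4451 = -79328982/137981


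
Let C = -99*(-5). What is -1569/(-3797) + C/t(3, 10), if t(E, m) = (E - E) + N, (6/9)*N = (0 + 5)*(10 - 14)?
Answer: -122163/7594 ≈ -16.087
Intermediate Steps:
N = -30 (N = 3*((0 + 5)*(10 - 14))/2 = 3*(5*(-4))/2 = (3/2)*(-20) = -30)
C = 495
t(E, m) = -30 (t(E, m) = (E - E) - 30 = 0 - 30 = -30)
-1569/(-3797) + C/t(3, 10) = -1569/(-3797) + 495/(-30) = -1569*(-1/3797) + 495*(-1/30) = 1569/3797 - 33/2 = -122163/7594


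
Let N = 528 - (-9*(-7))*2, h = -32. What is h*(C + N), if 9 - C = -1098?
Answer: -48288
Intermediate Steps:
C = 1107 (C = 9 - 1*(-1098) = 9 + 1098 = 1107)
N = 402 (N = 528 - 63*2 = 528 - 1*126 = 528 - 126 = 402)
h*(C + N) = -32*(1107 + 402) = -32*1509 = -48288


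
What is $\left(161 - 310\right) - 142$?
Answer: $-291$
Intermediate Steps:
$\left(161 - 310\right) - 142 = -149 - 142 = -291$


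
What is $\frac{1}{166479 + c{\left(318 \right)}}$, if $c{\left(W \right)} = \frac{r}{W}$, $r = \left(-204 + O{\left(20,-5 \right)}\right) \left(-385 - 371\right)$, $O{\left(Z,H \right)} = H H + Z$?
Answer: $\frac{1}{166857} \approx 5.9932 \cdot 10^{-6}$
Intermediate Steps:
$O{\left(Z,H \right)} = Z + H^{2}$ ($O{\left(Z,H \right)} = H^{2} + Z = Z + H^{2}$)
$r = 120204$ ($r = \left(-204 + \left(20 + \left(-5\right)^{2}\right)\right) \left(-385 - 371\right) = \left(-204 + \left(20 + 25\right)\right) \left(-756\right) = \left(-204 + 45\right) \left(-756\right) = \left(-159\right) \left(-756\right) = 120204$)
$c{\left(W \right)} = \frac{120204}{W}$
$\frac{1}{166479 + c{\left(318 \right)}} = \frac{1}{166479 + \frac{120204}{318}} = \frac{1}{166479 + 120204 \cdot \frac{1}{318}} = \frac{1}{166479 + 378} = \frac{1}{166857}$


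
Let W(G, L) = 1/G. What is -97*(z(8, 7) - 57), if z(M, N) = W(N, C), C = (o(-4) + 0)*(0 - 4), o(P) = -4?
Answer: 38606/7 ≈ 5515.1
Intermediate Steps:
C = 16 (C = (-4 + 0)*(0 - 4) = -4*(-4) = 16)
z(M, N) = 1/N
-97*(z(8, 7) - 57) = -97*(1/7 - 57) = -97*(-398/7) = 38606/7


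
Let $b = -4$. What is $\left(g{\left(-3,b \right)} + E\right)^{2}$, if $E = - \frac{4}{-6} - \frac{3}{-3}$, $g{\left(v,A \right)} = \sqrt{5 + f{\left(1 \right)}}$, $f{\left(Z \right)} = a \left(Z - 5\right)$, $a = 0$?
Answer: $\frac{70}{9} + \frac{10 \sqrt{5}}{3} \approx 15.231$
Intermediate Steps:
$f{\left(Z \right)} = 0$ ($f{\left(Z \right)} = 0 \left(Z - 5\right) = 0 \left(-5 + Z\right) = 0$)
$g{\left(v,A \right)} = \sqrt{5}$ ($g{\left(v,A \right)} = \sqrt{5 + 0} = \sqrt{5}$)
$E = \frac{5}{3}$ ($E = \left(-4\right) \left(- \frac{1}{6}\right) - -1 = \frac{2}{3} + 1 = \frac{5}{3} \approx 1.6667$)
$\left(g{\left(-3,b \right)} + E\right)^{2} = \left(\sqrt{5} + \frac{5}{3}\right)^{2} = \left(\frac{5}{3} + \sqrt{5}\right)^{2}$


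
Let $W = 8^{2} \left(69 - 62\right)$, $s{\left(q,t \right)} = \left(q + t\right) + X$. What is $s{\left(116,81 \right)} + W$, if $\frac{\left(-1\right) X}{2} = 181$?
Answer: $283$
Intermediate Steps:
$X = -362$ ($X = \left(-2\right) 181 = -362$)
$s{\left(q,t \right)} = -362 + q + t$ ($s{\left(q,t \right)} = \left(q + t\right) - 362 = -362 + q + t$)
$W = 448$ ($W = 64 \cdot 7 = 448$)
$s{\left(116,81 \right)} + W = \left(-362 + 116 + 81\right) + 448 = -165 + 448 = 283$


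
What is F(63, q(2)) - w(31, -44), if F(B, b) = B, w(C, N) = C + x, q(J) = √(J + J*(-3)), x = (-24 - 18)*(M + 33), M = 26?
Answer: 2510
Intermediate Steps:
x = -2478 (x = (-24 - 18)*(26 + 33) = -42*59 = -2478)
q(J) = √2*√(-J) (q(J) = √(J - 3*J) = √(-2*J) = √2*√(-J))
w(C, N) = -2478 + C (w(C, N) = C - 2478 = -2478 + C)
F(63, q(2)) - w(31, -44) = 63 - (-2478 + 31) = 63 - 1*(-2447) = 63 + 2447 = 2510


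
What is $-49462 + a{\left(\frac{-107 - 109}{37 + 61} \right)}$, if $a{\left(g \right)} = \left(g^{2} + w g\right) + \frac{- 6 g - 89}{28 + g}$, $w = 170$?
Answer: $- \frac{1914452655}{38416} \approx -49835.0$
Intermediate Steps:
$a{\left(g \right)} = g^{2} + 170 g + \frac{-89 - 6 g}{28 + g}$ ($a{\left(g \right)} = \left(g^{2} + 170 g\right) + \frac{- 6 g - 89}{28 + g} = \left(g^{2} + 170 g\right) + \frac{-89 - 6 g}{28 + g} = g^{2} + 170 g + \frac{-89 - 6 g}{28 + g}$)
$-49462 + a{\left(\frac{-107 - 109}{37 + 61} \right)} = -49462 + \frac{-89 + \left(\frac{-107 - 109}{37 + 61}\right)^{3} + 198 \left(\frac{-107 - 109}{37 + 61}\right)^{2} + 4754 \frac{-107 - 109}{37 + 61}}{28 + \frac{-107 - 109}{37 + 61}} = -49462 + \frac{-89 + \left(- \frac{216}{98}\right)^{3} + 198 \left(- \frac{216}{98}\right)^{2} + 4754 \left(- \frac{216}{98}\right)}{28 - \frac{216}{98}} = -49462 + \frac{-89 + \left(\left(-216\right) \frac{1}{98}\right)^{3} + 198 \left(\left(-216\right) \frac{1}{98}\right)^{2} + 4754 \left(\left(-216\right) \frac{1}{98}\right)}{28 - \frac{108}{49}} = -49462 + \frac{-89 + \left(- \frac{108}{49}\right)^{3} + 198 \left(- \frac{108}{49}\right)^{2} + 4754 \left(- \frac{108}{49}\right)}{28 - \frac{108}{49}} = -49462 + \frac{-89 - \frac{1259712}{117649} + 198 \cdot \frac{11664}{2401} - \frac{513432}{49}}{\frac{1264}{49}} = -49462 + \frac{49 \left(-89 - \frac{1259712}{117649} + \frac{2309472}{2401} - \frac{513432}{49}\right)}{1264} = -49462 + \frac{49}{1264} \left(- \frac{1131316577}{117649}\right) = -49462 - \frac{14320463}{38416} = - \frac{1914452655}{38416}$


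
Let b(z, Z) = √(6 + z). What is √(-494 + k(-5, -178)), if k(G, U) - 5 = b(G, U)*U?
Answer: I*√667 ≈ 25.826*I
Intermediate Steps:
k(G, U) = 5 + U*√(6 + G) (k(G, U) = 5 + √(6 + G)*U = 5 + U*√(6 + G))
√(-494 + k(-5, -178)) = √(-494 + (5 - 178*√(6 - 5))) = √(-494 + (5 - 178*√1)) = √(-494 + (5 - 178*1)) = √(-494 + (5 - 178)) = √(-494 - 173) = √(-667) = I*√667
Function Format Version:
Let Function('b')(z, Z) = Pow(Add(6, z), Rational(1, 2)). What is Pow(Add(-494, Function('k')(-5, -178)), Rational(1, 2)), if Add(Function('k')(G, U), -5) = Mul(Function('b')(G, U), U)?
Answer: Mul(I, Pow(667, Rational(1, 2))) ≈ Mul(25.826, I)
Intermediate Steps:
Function('k')(G, U) = Add(5, Mul(U, Pow(Add(6, G), Rational(1, 2)))) (Function('k')(G, U) = Add(5, Mul(Pow(Add(6, G), Rational(1, 2)), U)) = Add(5, Mul(U, Pow(Add(6, G), Rational(1, 2)))))
Pow(Add(-494, Function('k')(-5, -178)), Rational(1, 2)) = Pow(Add(-494, Add(5, Mul(-178, Pow(Add(6, -5), Rational(1, 2))))), Rational(1, 2)) = Pow(Add(-494, Add(5, Mul(-178, Pow(1, Rational(1, 2))))), Rational(1, 2)) = Pow(Add(-494, Add(5, Mul(-178, 1))), Rational(1, 2)) = Pow(Add(-494, Add(5, -178)), Rational(1, 2)) = Pow(Add(-494, -173), Rational(1, 2)) = Pow(-667, Rational(1, 2)) = Mul(I, Pow(667, Rational(1, 2)))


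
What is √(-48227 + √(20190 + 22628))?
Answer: √(-48227 + √42818) ≈ 219.13*I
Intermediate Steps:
√(-48227 + √(20190 + 22628)) = √(-48227 + √42818)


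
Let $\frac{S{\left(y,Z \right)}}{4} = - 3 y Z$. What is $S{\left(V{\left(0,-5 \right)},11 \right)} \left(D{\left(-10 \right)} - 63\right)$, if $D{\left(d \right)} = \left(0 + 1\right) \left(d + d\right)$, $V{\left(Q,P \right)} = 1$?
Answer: $10956$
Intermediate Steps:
$D{\left(d \right)} = 2 d$ ($D{\left(d \right)} = 1 \cdot 2 d = 2 d$)
$S{\left(y,Z \right)} = - 12 Z y$ ($S{\left(y,Z \right)} = 4 - 3 y Z = 4 \left(- 3 Z y\right) = - 12 Z y$)
$S{\left(V{\left(0,-5 \right)},11 \right)} \left(D{\left(-10 \right)} - 63\right) = \left(-12\right) 11 \cdot 1 \left(2 \left(-10\right) - 63\right) = - 132 \left(-20 - 63\right) = \left(-132\right) \left(-83\right) = 10956$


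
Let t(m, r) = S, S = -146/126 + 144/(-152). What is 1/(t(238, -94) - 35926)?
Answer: -1197/43005943 ≈ -2.7833e-5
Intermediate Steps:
S = -2521/1197 (S = -146*1/126 + 144*(-1/152) = -73/63 - 18/19 = -2521/1197 ≈ -2.1061)
t(m, r) = -2521/1197
1/(t(238, -94) - 35926) = 1/(-2521/1197 - 35926) = 1/(-43005943/1197) = -1197/43005943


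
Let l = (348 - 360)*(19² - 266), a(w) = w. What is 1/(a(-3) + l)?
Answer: -1/1143 ≈ -0.00087489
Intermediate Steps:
l = -1140 (l = -12*(361 - 266) = -12*95 = -1140)
1/(a(-3) + l) = 1/(-3 - 1140) = 1/(-1143) = -1/1143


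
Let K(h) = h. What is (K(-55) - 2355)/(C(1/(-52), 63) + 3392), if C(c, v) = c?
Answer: -125320/176383 ≈ -0.71050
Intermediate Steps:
(K(-55) - 2355)/(C(1/(-52), 63) + 3392) = (-55 - 2355)/(1/(-52) + 3392) = -2410/(-1/52 + 3392) = -2410/176383/52 = -2410*52/176383 = -125320/176383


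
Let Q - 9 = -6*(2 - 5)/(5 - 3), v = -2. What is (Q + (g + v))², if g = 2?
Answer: 324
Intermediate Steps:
Q = 18 (Q = 9 - 6*(2 - 5)/(5 - 3) = 9 - (-18)/2 = 9 - 6*(-3/2) = 9 + 9 = 18)
(Q + (g + v))² = (18 + (2 - 2))² = (18 + 0)² = 18² = 324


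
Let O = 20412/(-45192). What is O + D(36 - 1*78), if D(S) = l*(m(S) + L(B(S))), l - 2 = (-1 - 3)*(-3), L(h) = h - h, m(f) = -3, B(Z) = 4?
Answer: -22839/538 ≈ -42.452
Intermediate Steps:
L(h) = 0
O = -243/538 (O = 20412*(-1/45192) = -243/538 ≈ -0.45167)
l = 14 (l = 2 + (-1 - 3)*(-3) = 2 - 4*(-3) = 2 + 12 = 14)
D(S) = -42 (D(S) = 14*(-3 + 0) = 14*(-3) = -42)
O + D(36 - 1*78) = -243/538 - 42 = -22839/538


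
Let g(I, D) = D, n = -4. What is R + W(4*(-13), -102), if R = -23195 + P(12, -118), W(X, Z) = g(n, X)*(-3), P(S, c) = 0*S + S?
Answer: -23027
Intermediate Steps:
P(S, c) = S (P(S, c) = 0 + S = S)
W(X, Z) = -3*X (W(X, Z) = X*(-3) = -3*X)
R = -23183 (R = -23195 + 12 = -23183)
R + W(4*(-13), -102) = -23183 - 12*(-13) = -23183 - 3*(-52) = -23183 + 156 = -23027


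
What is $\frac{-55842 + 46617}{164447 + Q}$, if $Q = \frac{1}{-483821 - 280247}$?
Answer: $- \frac{1409705460}{25129738079} \approx -0.056097$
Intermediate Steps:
$Q = - \frac{1}{764068}$ ($Q = \frac{1}{-764068} = - \frac{1}{764068} \approx -1.3088 \cdot 10^{-6}$)
$\frac{-55842 + 46617}{164447 + Q} = \frac{-55842 + 46617}{164447 - \frac{1}{764068}} = - \frac{9225}{\frac{125648690395}{764068}} = \left(-9225\right) \frac{764068}{125648690395} = - \frac{1409705460}{25129738079}$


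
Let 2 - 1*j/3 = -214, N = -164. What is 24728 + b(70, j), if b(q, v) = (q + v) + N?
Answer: 25282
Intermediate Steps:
j = 648 (j = 6 - 3*(-214) = 6 + 642 = 648)
b(q, v) = -164 + q + v (b(q, v) = (q + v) - 164 = -164 + q + v)
24728 + b(70, j) = 24728 + (-164 + 70 + 648) = 24728 + 554 = 25282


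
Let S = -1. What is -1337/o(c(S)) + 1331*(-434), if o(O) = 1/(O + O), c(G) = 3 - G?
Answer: -588350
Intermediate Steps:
o(O) = 1/(2*O)
-1337/o(c(S)) + 1331*(-434) = -1337/(1/(2*(3 - 1*(-1)))) + 1331*(-434) = -1337/(1/(2*(3 + 1))) - 577654 = -1337/((½)/4) - 577654 = -1337/((½)*(¼)) - 577654 = -1337/⅛ - 577654 = -1337*8 - 577654 = -10696 - 577654 = -588350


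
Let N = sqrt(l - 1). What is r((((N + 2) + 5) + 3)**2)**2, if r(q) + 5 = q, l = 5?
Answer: 19321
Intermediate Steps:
N = 2 (N = sqrt(5 - 1) = sqrt(4) = 2)
r(q) = -5 + q
r((((N + 2) + 5) + 3)**2)**2 = (-5 + (((2 + 2) + 5) + 3)**2)**2 = (-5 + ((4 + 5) + 3)**2)**2 = (-5 + (9 + 3)**2)**2 = (-5 + 12**2)**2 = (-5 + 144)**2 = 139**2 = 19321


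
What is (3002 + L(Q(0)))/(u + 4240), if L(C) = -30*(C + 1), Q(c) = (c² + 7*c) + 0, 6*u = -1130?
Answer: 8916/12155 ≈ 0.73353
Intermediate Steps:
u = -565/3 (u = (⅙)*(-1130) = -565/3 ≈ -188.33)
Q(c) = c² + 7*c
L(C) = -30 - 30*C (L(C) = -30*(1 + C) = -30 - 30*C)
(3002 + L(Q(0)))/(u + 4240) = (3002 + (-30 - 0*(7 + 0)))/(-565/3 + 4240) = (3002 + (-30 - 0*7))/(12155/3) = (3002 + (-30 - 30*0))*(3/12155) = (3002 + (-30 + 0))*(3/12155) = (3002 - 30)*(3/12155) = 2972*(3/12155) = 8916/12155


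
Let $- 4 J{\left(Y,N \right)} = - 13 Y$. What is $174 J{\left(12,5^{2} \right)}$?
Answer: $6786$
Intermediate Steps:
$J{\left(Y,N \right)} = \frac{13 Y}{4}$ ($J{\left(Y,N \right)} = - \frac{\left(-13\right) Y}{4} = \frac{13 Y}{4}$)
$174 J{\left(12,5^{2} \right)} = 174 \cdot \frac{13}{4} \cdot 12 = 174 \cdot 39 = 6786$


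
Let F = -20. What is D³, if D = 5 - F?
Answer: 15625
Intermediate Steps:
D = 25 (D = 5 - 1*(-20) = 5 + 20 = 25)
D³ = 25³ = 15625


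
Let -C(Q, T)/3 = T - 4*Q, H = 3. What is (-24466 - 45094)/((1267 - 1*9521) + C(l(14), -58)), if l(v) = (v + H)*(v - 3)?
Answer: 17390/1459 ≈ 11.919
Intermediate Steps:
l(v) = (-3 + v)*(3 + v) (l(v) = (v + 3)*(v - 3) = (3 + v)*(-3 + v) = (-3 + v)*(3 + v))
C(Q, T) = -3*T + 12*Q (C(Q, T) = -3*(T - 4*Q) = -3*T + 12*Q)
(-24466 - 45094)/((1267 - 1*9521) + C(l(14), -58)) = (-24466 - 45094)/((1267 - 1*9521) + (-3*(-58) + 12*(-9 + 14²))) = -69560/((1267 - 9521) + (174 + 12*(-9 + 196))) = -69560/(-8254 + (174 + 12*187)) = -69560/(-8254 + (174 + 2244)) = -69560/(-8254 + 2418) = -69560/(-5836) = -69560*(-1/5836) = 17390/1459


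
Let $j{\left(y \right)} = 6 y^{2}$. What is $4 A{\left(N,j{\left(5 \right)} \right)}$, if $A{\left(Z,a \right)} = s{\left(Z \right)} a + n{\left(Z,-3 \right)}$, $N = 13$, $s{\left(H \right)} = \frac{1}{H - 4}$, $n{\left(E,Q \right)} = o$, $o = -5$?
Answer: $\frac{140}{3} \approx 46.667$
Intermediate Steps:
$n{\left(E,Q \right)} = -5$
$s{\left(H \right)} = \frac{1}{-4 + H}$
$A{\left(Z,a \right)} = -5 + \frac{a}{-4 + Z}$ ($A{\left(Z,a \right)} = \frac{a}{-4 + Z} - 5 = -5 + \frac{a}{-4 + Z}$)
$4 A{\left(N,j{\left(5 \right)} \right)} = 4 \frac{20 + 6 \cdot 5^{2} - 65}{-4 + 13} = 4 \frac{20 + 6 \cdot 25 - 65}{9} = 4 \frac{20 + 150 - 65}{9} = 4 \cdot \frac{1}{9} \cdot 105 = 4 \cdot \frac{35}{3} = \frac{140}{3}$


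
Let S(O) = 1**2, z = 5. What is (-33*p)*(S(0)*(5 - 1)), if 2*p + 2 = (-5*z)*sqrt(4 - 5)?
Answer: 132 + 1650*I ≈ 132.0 + 1650.0*I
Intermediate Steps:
S(O) = 1
p = -1 - 25*I/2 (p = -1 + ((-5*5)*sqrt(4 - 5))/2 = -1 + (-25*I)/2 = -1 - 25*I/2 ≈ -1.0 - 12.5*I)
(-33*p)*(S(0)*(5 - 1)) = (-33*(-1 - 25*I/2))*(1*(5 - 1)) = (33 + 825*I/2)*(1*4) = (33 + 825*I/2)*4 = 132 + 1650*I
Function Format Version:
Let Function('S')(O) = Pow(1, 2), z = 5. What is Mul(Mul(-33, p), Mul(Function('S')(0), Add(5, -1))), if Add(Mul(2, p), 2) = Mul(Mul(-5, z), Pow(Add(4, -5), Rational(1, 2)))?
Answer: Add(132, Mul(1650, I)) ≈ Add(132.00, Mul(1650.0, I))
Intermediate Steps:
Function('S')(O) = 1
p = Add(-1, Mul(Rational(-25, 2), I)) (p = Add(-1, Mul(Rational(1, 2), Mul(Mul(-5, 5), Pow(Add(4, -5), Rational(1, 2))))) = Add(-1, Mul(Rational(1, 2), Mul(-25, Pow(-1, Rational(1, 2))))) = Add(-1, Mul(Rational(1, 2), Mul(-25, I))) = Add(-1, Mul(Rational(-25, 2), I)) ≈ Add(-1.0000, Mul(-12.500, I)))
Mul(Mul(-33, p), Mul(Function('S')(0), Add(5, -1))) = Mul(Mul(-33, Add(-1, Mul(Rational(-25, 2), I))), Mul(1, Add(5, -1))) = Mul(Add(33, Mul(Rational(825, 2), I)), Mul(1, 4)) = Mul(Add(33, Mul(Rational(825, 2), I)), 4) = Add(132, Mul(1650, I))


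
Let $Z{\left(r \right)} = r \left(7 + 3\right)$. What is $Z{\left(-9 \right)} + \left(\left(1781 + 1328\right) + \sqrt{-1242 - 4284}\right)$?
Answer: $3019 + 3 i \sqrt{614} \approx 3019.0 + 74.337 i$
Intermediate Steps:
$Z{\left(r \right)} = 10 r$ ($Z{\left(r \right)} = r 10 = 10 r$)
$Z{\left(-9 \right)} + \left(\left(1781 + 1328\right) + \sqrt{-1242 - 4284}\right) = 10 \left(-9\right) + \left(\left(1781 + 1328\right) + \sqrt{-1242 - 4284}\right) = -90 + \left(3109 + \sqrt{-1242 - 4284}\right) = -90 + \left(3109 + \sqrt{-5526}\right) = -90 + \left(3109 + 3 i \sqrt{614}\right) = 3019 + 3 i \sqrt{614}$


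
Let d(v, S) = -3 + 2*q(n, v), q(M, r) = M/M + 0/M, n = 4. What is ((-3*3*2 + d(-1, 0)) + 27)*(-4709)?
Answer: -37672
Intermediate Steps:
q(M, r) = 1 (q(M, r) = 1 + 0 = 1)
d(v, S) = -1 (d(v, S) = -3 + 2*1 = -3 + 2 = -1)
((-3*3*2 + d(-1, 0)) + 27)*(-4709) = ((-3*3*2 - 1) + 27)*(-4709) = ((-9*2 - 1) + 27)*(-4709) = ((-18 - 1) + 27)*(-4709) = (-19 + 27)*(-4709) = 8*(-4709) = -37672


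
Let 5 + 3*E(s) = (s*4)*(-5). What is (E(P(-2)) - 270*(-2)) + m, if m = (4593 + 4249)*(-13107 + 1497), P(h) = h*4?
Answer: -307965085/3 ≈ -1.0265e+8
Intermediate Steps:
P(h) = 4*h
m = -102655620 (m = 8842*(-11610) = -102655620)
E(s) = -5/3 - 20*s/3 (E(s) = -5/3 + ((s*4)*(-5))/3 = -5/3 + ((4*s)*(-5))/3 = -5/3 + (-20*s)/3 = -5/3 - 20*s/3)
(E(P(-2)) - 270*(-2)) + m = ((-5/3 - 80*(-2)/3) - 270*(-2)) - 102655620 = ((-5/3 - 20/3*(-8)) + 540) - 102655620 = ((-5/3 + 160/3) + 540) - 102655620 = (155/3 + 540) - 102655620 = 1775/3 - 102655620 = -307965085/3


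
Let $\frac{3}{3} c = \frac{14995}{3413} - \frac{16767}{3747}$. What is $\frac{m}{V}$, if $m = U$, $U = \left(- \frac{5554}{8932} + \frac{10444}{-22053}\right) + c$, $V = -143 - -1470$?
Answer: $- \frac{494018800083541}{557129359870831902} \approx -0.00088672$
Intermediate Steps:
$c = - \frac{346502}{4262837}$ ($c = \frac{14995}{3413} - \frac{16767}{3747} = 14995 \cdot \frac{1}{3413} - \frac{5589}{1249} = \frac{14995}{3413} - \frac{5589}{1249} = - \frac{346502}{4262837} \approx -0.081284$)
$V = 1327$ ($V = -143 + 1470 = 1327$)
$U = - \frac{494018800083541}{419841265916226}$ ($U = \left(- \frac{5554}{8932} + \frac{10444}{-22053}\right) - \frac{346502}{4262837} = \left(\left(-5554\right) \frac{1}{8932} + 10444 \left(- \frac{1}{22053}\right)\right) - \frac{346502}{4262837} = \left(- \frac{2777}{4466} - \frac{10444}{22053}\right) - \frac{346502}{4262837} = - \frac{107884085}{98488698} - \frac{346502}{4262837} = - \frac{494018800083541}{419841265916226} \approx -1.1767$)
$m = - \frac{494018800083541}{419841265916226} \approx -1.1767$
$\frac{m}{V} = - \frac{494018800083541}{419841265916226 \cdot 1327} = \left(- \frac{494018800083541}{419841265916226}\right) \frac{1}{1327} = - \frac{494018800083541}{557129359870831902}$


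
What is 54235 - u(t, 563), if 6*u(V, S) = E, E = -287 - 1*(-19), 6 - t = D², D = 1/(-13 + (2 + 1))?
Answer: 162839/3 ≈ 54280.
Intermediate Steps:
D = -⅒ (D = 1/(-13 + 3) = 1/(-10) = -⅒ ≈ -0.10000)
t = 599/100 (t = 6 - (-⅒)² = 6 - 1*1/100 = 6 - 1/100 = 599/100 ≈ 5.9900)
E = -268 (E = -287 + 19 = -268)
u(V, S) = -134/3 (u(V, S) = (⅙)*(-268) = -134/3)
54235 - u(t, 563) = 54235 - 1*(-134/3) = 54235 + 134/3 = 162839/3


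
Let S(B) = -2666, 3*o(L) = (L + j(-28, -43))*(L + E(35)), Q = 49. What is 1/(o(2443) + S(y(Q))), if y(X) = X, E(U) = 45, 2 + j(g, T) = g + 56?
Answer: 1/2044958 ≈ 4.8901e-7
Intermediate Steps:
j(g, T) = 54 + g (j(g, T) = -2 + (g + 56) = -2 + (56 + g) = 54 + g)
o(L) = (26 + L)*(45 + L)/3 (o(L) = ((L + (54 - 28))*(L + 45))/3 = ((L + 26)*(45 + L))/3 = ((26 + L)*(45 + L))/3 = (26 + L)*(45 + L)/3)
1/(o(2443) + S(y(Q))) = 1/((390 + (⅓)*2443² + (71/3)*2443) - 2666) = 1/((390 + (⅓)*5968249 + 173453/3) - 2666) = 1/((390 + 5968249/3 + 173453/3) - 2666) = 1/(2047624 - 2666) = 1/2044958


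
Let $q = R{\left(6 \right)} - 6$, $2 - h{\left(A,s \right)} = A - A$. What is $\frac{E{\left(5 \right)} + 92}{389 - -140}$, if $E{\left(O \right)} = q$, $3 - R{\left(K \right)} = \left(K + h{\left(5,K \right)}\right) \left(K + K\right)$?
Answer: $- \frac{7}{529} \approx -0.013233$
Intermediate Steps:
$h{\left(A,s \right)} = 2$ ($h{\left(A,s \right)} = 2 - \left(A - A\right) = 2 - 0 = 2 + 0 = 2$)
$R{\left(K \right)} = 3 - 2 K \left(2 + K\right)$ ($R{\left(K \right)} = 3 - \left(K + 2\right) \left(K + K\right) = 3 - \left(2 + K\right) 2 K = 3 - 2 K \left(2 + K\right)$)
$q = -99$ ($q = \left(3 - 24 - 2 \cdot 6^{2}\right) - 6 = \left(3 - 24 - 72\right) - 6 = -93 - 6 = -99$)
$E{\left(O \right)} = -99$
$\frac{E{\left(5 \right)} + 92}{389 - -140} = \frac{-99 + 92}{389 - -140} = - \frac{7}{389 + 140} = - \frac{7}{529}$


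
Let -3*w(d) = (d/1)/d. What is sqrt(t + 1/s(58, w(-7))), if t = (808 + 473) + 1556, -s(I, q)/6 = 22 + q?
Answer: sqrt(47945170)/130 ≈ 53.263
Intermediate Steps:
w(d) = -1/3 (w(d) = -d/1/(3*d) = -d*1/(3*d) = -d/(3*d) = -1/3*1 = -1/3)
s(I, q) = -132 - 6*q (s(I, q) = -6*(22 + q) = -132 - 6*q)
t = 2837 (t = 1281 + 1556 = 2837)
sqrt(t + 1/s(58, w(-7))) = sqrt(2837 + 1/(-132 - 6*(-1/3))) = sqrt(2837 + 1/(-132 + 2)) = sqrt(2837 + 1/(-130)) = sqrt(2837 - 1/130) = sqrt(368809/130) = sqrt(47945170)/130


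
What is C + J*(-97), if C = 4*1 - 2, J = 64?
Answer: -6206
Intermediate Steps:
C = 2 (C = 4 - 2 = 2)
C + J*(-97) = 2 + 64*(-97) = 2 - 6208 = -6206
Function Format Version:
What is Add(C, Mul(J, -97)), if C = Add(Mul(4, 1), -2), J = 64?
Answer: -6206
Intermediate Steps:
C = 2 (C = Add(4, -2) = 2)
Add(C, Mul(J, -97)) = Add(2, Mul(64, -97)) = Add(2, -6208) = -6206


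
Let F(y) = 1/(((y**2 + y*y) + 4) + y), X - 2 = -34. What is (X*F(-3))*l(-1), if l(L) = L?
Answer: 32/19 ≈ 1.6842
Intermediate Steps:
X = -32 (X = 2 - 34 = -32)
F(y) = 1/(4 + y + 2*y**2) (F(y) = 1/(((y**2 + y**2) + 4) + y) = 1/((2*y**2 + 4) + y) = 1/((4 + 2*y**2) + y) = 1/(4 + y + 2*y**2))
(X*F(-3))*l(-1) = -32/(4 - 3 + 2*(-3)**2)*(-1) = -32/(4 - 3 + 2*9)*(-1) = -32/(4 - 3 + 18)*(-1) = -32/19*(-1) = 32/19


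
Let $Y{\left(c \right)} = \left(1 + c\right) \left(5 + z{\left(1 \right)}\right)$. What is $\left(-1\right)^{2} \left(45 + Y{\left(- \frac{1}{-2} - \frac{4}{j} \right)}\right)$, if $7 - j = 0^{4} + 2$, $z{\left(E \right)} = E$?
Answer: $\frac{246}{5} \approx 49.2$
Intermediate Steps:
$j = 5$ ($j = 7 - \left(0^{4} + 2\right) = 7 - \left(0 + 2\right) = 7 - 2 = 5$)
$Y{\left(c \right)} = 6 + 6 c$ ($Y{\left(c \right)} = \left(1 + c\right) \left(5 + 1\right) = \left(1 + c\right) 6 = 6 + 6 c$)
$\left(-1\right)^{2} \left(45 + Y{\left(- \frac{1}{-2} - \frac{4}{j} \right)}\right) = \left(-1\right)^{2} \left(45 + \left(6 + 6 \left(- \frac{1}{-2} - \frac{4}{5}\right)\right)\right) = 1 \left(45 + \left(6 + 6 \left(\left(-1\right) \left(- \frac{1}{2}\right) - \frac{4}{5}\right)\right)\right) = 1 \left(45 + \left(6 + 6 \left(\frac{1}{2} - \frac{4}{5}\right)\right)\right) = 1 \left(45 + \left(6 + 6 \left(- \frac{3}{10}\right)\right)\right) = 1 \left(45 + \left(6 - \frac{9}{5}\right)\right) = 1 \left(45 + \frac{21}{5}\right) = 1 \cdot \frac{246}{5} = \frac{246}{5}$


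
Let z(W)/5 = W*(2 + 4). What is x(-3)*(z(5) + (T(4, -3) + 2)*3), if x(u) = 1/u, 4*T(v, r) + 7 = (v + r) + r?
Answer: -199/4 ≈ -49.750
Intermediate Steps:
z(W) = 30*W (z(W) = 5*(W*(2 + 4)) = 5*(W*6) = 5*(6*W) = 30*W)
T(v, r) = -7/4 + r/2 + v/4 (T(v, r) = -7/4 + ((v + r) + r)/4 = -7/4 + ((r + v) + r)/4 = -7/4 + (v + 2*r)/4 = -7/4 + (r/2 + v/4) = -7/4 + r/2 + v/4)
x(-3)*(z(5) + (T(4, -3) + 2)*3) = (30*5 + ((-7/4 + (1/2)*(-3) + (1/4)*4) + 2)*3)/(-3) = -(150 + ((-7/4 - 3/2 + 1) + 2)*3)/3 = -(150 + (-9/4 + 2)*3)/3 = -(150 - 1/4*3)/3 = -(150 - 3/4)/3 = -1/3*597/4 = -199/4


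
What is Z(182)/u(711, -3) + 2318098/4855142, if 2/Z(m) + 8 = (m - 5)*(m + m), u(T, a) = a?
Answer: 111996477299/234576185730 ≈ 0.47744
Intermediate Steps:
Z(m) = 2/(-8 + 2*m*(-5 + m)) (Z(m) = 2/(-8 + (m - 5)*(m + m)) = 2/(-8 + (-5 + m)*(2*m)) = 2/(-8 + 2*m*(-5 + m)))
Z(182)/u(711, -3) + 2318098/4855142 = 1/(-4 + 182² - 5*182*(-3)) + 2318098/4855142 = -⅓/(-4 + 33124 - 910) + 2318098*(1/4855142) = -⅓/32210 + 1159049/2427571 = (1/32210)*(-⅓) + 1159049/2427571 = -1/96630 + 1159049/2427571 = 111996477299/234576185730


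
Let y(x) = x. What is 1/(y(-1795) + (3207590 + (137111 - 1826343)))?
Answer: 1/1516563 ≈ 6.5939e-7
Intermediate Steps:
1/(y(-1795) + (3207590 + (137111 - 1826343))) = 1/(-1795 + (3207590 + (137111 - 1826343))) = 1/(-1795 + (3207590 - 1689232)) = 1/(-1795 + 1518358) = 1/1516563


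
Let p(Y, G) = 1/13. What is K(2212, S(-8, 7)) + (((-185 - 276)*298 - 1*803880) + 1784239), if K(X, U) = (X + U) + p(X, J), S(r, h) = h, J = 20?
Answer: 10987601/13 ≈ 8.4520e+5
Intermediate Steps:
p(Y, G) = 1/13
K(X, U) = 1/13 + U + X (K(X, U) = (X + U) + 1/13 = (U + X) + 1/13 = 1/13 + U + X)
K(2212, S(-8, 7)) + (((-185 - 276)*298 - 1*803880) + 1784239) = (1/13 + 7 + 2212) + (((-185 - 276)*298 - 1*803880) + 1784239) = 28848/13 + ((-461*298 - 803880) + 1784239) = 28848/13 + ((-137378 - 803880) + 1784239) = 28848/13 + (-941258 + 1784239) = 28848/13 + 842981 = 10987601/13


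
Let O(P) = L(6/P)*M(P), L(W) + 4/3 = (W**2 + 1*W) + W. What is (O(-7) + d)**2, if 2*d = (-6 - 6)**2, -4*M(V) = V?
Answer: 2036329/441 ≈ 4617.5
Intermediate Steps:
M(V) = -V/4
L(W) = -4/3 + W**2 + 2*W (L(W) = -4/3 + ((W**2 + 1*W) + W) = -4/3 + ((W**2 + W) + W) = -4/3 + ((W + W**2) + W) = -4/3 + (W**2 + 2*W) = -4/3 + W**2 + 2*W)
d = 72 (d = (-6 - 6)**2/2 = (1/2)*(-12)**2 = (1/2)*144 = 72)
O(P) = -P*(-4/3 + 12/P + 36/P**2)/4 (O(P) = (-4/3 + (6/P)**2 + 2*(6/P))*(-P/4) = (-4/3 + 36/P**2 + 12/P)*(-P/4) = (-4/3 + 12/P + 36/P**2)*(-P/4) = -P*(-4/3 + 12/P + 36/P**2)/4)
(O(-7) + d)**2 = ((-3 - 9/(-7) + (1/3)*(-7)) + 72)**2 = ((-3 - 9*(-1/7) - 7/3) + 72)**2 = ((-3 + 9/7 - 7/3) + 72)**2 = (-85/21 + 72)**2 = (1427/21)**2 = 2036329/441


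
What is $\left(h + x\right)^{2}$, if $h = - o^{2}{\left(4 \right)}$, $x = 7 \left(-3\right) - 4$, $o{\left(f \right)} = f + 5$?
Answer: $11236$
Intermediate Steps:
$o{\left(f \right)} = 5 + f$
$x = -25$ ($x = -21 - 4 = -25$)
$h = -81$ ($h = - \left(5 + 4\right)^{2} = - 9^{2} = \left(-1\right) 81 = -81$)
$\left(h + x\right)^{2} = \left(-81 - 25\right)^{2} = \left(-106\right)^{2} = 11236$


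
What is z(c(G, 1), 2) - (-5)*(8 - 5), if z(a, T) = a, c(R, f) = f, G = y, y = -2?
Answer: 16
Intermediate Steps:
G = -2
z(c(G, 1), 2) - (-5)*(8 - 5) = 1 - (-5)*(8 - 5) = 1 - (-5)*3 = 1 - 1*(-15) = 1 + 15 = 16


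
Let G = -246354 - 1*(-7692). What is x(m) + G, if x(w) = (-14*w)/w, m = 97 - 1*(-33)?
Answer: -238676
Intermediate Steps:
m = 130 (m = 97 + 33 = 130)
x(w) = -14
G = -238662 (G = -246354 + 7692 = -238662)
x(m) + G = -14 - 238662 = -238676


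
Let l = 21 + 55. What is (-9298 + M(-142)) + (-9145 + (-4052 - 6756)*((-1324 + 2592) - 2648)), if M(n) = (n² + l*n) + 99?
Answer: 14906068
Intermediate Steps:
l = 76
M(n) = 99 + n² + 76*n (M(n) = (n² + 76*n) + 99 = 99 + n² + 76*n)
(-9298 + M(-142)) + (-9145 + (-4052 - 6756)*((-1324 + 2592) - 2648)) = (-9298 + (99 + (-142)² + 76*(-142))) + (-9145 + (-4052 - 6756)*((-1324 + 2592) - 2648)) = (-9298 + (99 + 20164 - 10792)) + (-9145 - 10808*(1268 - 2648)) = (-9298 + 9471) + (-9145 - 10808*(-1380)) = 173 + (-9145 + 14915040) = 173 + 14905895 = 14906068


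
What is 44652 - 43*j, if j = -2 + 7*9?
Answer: 42029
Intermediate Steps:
j = 61 (j = -2 + 63 = 61)
44652 - 43*j = 44652 - 43*61 = 44652 - 2623 = 42029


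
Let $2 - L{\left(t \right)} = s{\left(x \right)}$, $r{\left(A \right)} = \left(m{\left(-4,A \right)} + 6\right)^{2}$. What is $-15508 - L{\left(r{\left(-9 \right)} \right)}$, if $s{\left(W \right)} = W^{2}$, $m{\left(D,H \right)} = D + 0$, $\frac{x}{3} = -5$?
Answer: $-15285$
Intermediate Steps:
$x = -15$ ($x = 3 \left(-5\right) = -15$)
$m{\left(D,H \right)} = D$
$r{\left(A \right)} = 4$ ($r{\left(A \right)} = \left(-4 + 6\right)^{2} = 2^{2} = 4$)
$L{\left(t \right)} = -223$ ($L{\left(t \right)} = 2 - \left(-15\right)^{2} = 2 - 225 = -223$)
$-15508 - L{\left(r{\left(-9 \right)} \right)} = -15508 - -223 = -15508 + 223 = -15285$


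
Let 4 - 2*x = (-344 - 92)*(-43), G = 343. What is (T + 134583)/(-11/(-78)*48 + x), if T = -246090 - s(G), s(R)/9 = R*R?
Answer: 3803631/30437 ≈ 124.97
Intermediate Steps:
s(R) = 9*R² (s(R) = 9*(R*R) = 9*R²)
x = -9372 (x = 2 - (-344 - 92)*(-43)/2 = 2 - (-218)*(-43) = 2 - ½*18748 = 2 - 9374 = -9372)
T = -1304931 (T = -246090 - 9*343² = -246090 - 9*117649 = -246090 - 1*1058841 = -246090 - 1058841 = -1304931)
(T + 134583)/(-11/(-78)*48 + x) = (-1304931 + 134583)/(-11/(-78)*48 - 9372) = -1170348/(-11*(-1/78)*48 - 9372) = -1170348/((11/78)*48 - 9372) = -1170348/(88/13 - 9372) = -1170348/(-121748/13) = -1170348*(-13/121748) = 3803631/30437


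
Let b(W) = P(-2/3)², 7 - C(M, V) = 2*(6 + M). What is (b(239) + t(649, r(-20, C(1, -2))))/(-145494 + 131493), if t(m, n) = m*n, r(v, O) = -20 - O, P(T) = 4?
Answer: 2807/4667 ≈ 0.60146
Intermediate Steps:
C(M, V) = -5 - 2*M (C(M, V) = 7 - 2*(6 + M) = 7 - (12 + 2*M) = 7 + (-12 - 2*M) = -5 - 2*M)
b(W) = 16 (b(W) = 4² = 16)
(b(239) + t(649, r(-20, C(1, -2))))/(-145494 + 131493) = (16 + 649*(-20 - (-5 - 2*1)))/(-145494 + 131493) = (16 + 649*(-20 - (-5 - 2)))/(-14001) = (16 + 649*(-20 - 1*(-7)))*(-1/14001) = (16 + 649*(-20 + 7))*(-1/14001) = (16 + 649*(-13))*(-1/14001) = (16 - 8437)*(-1/14001) = -8421*(-1/14001) = 2807/4667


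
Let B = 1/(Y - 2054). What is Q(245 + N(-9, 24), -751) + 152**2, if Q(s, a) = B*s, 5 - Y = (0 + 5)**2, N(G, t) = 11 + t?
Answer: 23958708/1037 ≈ 23104.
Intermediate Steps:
Y = -20 (Y = 5 - (0 + 5)**2 = 5 - 1*5**2 = 5 - 1*25 = 5 - 25 = -20)
B = -1/2074 (B = 1/(-20 - 2054) = 1/(-2074) = -1/2074 ≈ -0.00048216)
Q(s, a) = -s/2074
Q(245 + N(-9, 24), -751) + 152**2 = -(245 + (11 + 24))/2074 + 152**2 = -(245 + 35)/2074 + 23104 = -1/2074*280 + 23104 = -140/1037 + 23104 = 23958708/1037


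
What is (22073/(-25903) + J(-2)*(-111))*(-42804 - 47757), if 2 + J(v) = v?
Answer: -1039536949899/25903 ≈ -4.0132e+7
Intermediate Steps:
J(v) = -2 + v
(22073/(-25903) + J(-2)*(-111))*(-42804 - 47757) = (22073/(-25903) + (-2 - 2)*(-111))*(-42804 - 47757) = (22073*(-1/25903) - 4*(-111))*(-90561) = (-22073/25903 + 444)*(-90561) = (11478859/25903)*(-90561) = -1039536949899/25903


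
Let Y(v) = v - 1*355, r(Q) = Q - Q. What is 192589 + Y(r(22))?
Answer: 192234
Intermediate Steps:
r(Q) = 0
Y(v) = -355 + v (Y(v) = v - 355 = -355 + v)
192589 + Y(r(22)) = 192589 + (-355 + 0) = 192589 - 355 = 192234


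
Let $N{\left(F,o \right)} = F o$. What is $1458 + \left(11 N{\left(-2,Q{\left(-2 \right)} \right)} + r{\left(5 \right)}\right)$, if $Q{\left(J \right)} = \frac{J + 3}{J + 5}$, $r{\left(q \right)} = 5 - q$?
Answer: $\frac{4352}{3} \approx 1450.7$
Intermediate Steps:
$Q{\left(J \right)} = \frac{3 + J}{5 + J}$
$1458 + \left(11 N{\left(-2,Q{\left(-2 \right)} \right)} + r{\left(5 \right)}\right) = 1458 + \left(11 \left(- 2 \frac{3 - 2}{5 - 2}\right) + \left(5 - 5\right)\right) = 1458 + \left(11 \left(- 2 \cdot \frac{1}{3} \cdot 1\right) + \left(5 - 5\right)\right) = 1458 + \left(11 \left(- 2 \cdot \frac{1}{3} \cdot 1\right) + 0\right) = 1458 + \left(11 \left(\left(-2\right) \frac{1}{3}\right) + 0\right) = 1458 + \left(11 \left(- \frac{2}{3}\right) + 0\right) = 1458 + \left(- \frac{22}{3} + 0\right) = 1458 - \frac{22}{3} = \frac{4352}{3}$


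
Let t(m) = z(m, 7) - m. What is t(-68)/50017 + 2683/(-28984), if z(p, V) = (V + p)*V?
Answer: -144600867/1449692728 ≈ -0.099746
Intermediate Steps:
z(p, V) = V*(V + p)
t(m) = 49 + 6*m (t(m) = 7*(7 + m) - m = (49 + 7*m) - m = 49 + 6*m)
t(-68)/50017 + 2683/(-28984) = (49 + 6*(-68))/50017 + 2683/(-28984) = (49 - 408)*(1/50017) + 2683*(-1/28984) = -359*1/50017 - 2683/28984 = -359/50017 - 2683/28984 = -144600867/1449692728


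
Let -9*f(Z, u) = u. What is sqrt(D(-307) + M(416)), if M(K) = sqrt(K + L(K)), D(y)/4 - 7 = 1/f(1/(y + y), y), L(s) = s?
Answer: 2*sqrt(662506 + 188498*sqrt(13))/307 ≈ 7.5473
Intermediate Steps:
f(Z, u) = -u/9
D(y) = 28 - 36/y (D(y) = 28 + 4/((-y/9)) = 28 + 4*(-9/y) = 28 - 36/y)
M(K) = sqrt(2)*sqrt(K) (M(K) = sqrt(K + K) = sqrt(2*K) = sqrt(2)*sqrt(K))
sqrt(D(-307) + M(416)) = sqrt((28 - 36/(-307)) + sqrt(2)*sqrt(416)) = sqrt((28 - 36*(-1/307)) + sqrt(2)*(4*sqrt(26))) = sqrt((28 + 36/307) + 8*sqrt(13)) = sqrt(8632/307 + 8*sqrt(13))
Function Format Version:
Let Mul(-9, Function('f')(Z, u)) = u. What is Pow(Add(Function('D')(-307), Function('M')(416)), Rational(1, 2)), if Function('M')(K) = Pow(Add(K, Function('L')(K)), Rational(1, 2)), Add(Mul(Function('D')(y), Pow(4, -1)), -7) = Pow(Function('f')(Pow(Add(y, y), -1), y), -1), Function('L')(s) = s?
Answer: Mul(Rational(2, 307), Pow(Add(662506, Mul(188498, Pow(13, Rational(1, 2)))), Rational(1, 2))) ≈ 7.5473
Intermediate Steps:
Function('f')(Z, u) = Mul(Rational(-1, 9), u)
Function('D')(y) = Add(28, Mul(-36, Pow(y, -1))) (Function('D')(y) = Add(28, Mul(4, Pow(Mul(Rational(-1, 9), y), -1))) = Add(28, Mul(4, Mul(-9, Pow(y, -1)))) = Add(28, Mul(-36, Pow(y, -1))))
Function('M')(K) = Mul(Pow(2, Rational(1, 2)), Pow(K, Rational(1, 2))) (Function('M')(K) = Pow(Add(K, K), Rational(1, 2)) = Pow(Mul(2, K), Rational(1, 2)) = Mul(Pow(2, Rational(1, 2)), Pow(K, Rational(1, 2))))
Pow(Add(Function('D')(-307), Function('M')(416)), Rational(1, 2)) = Pow(Add(Add(28, Mul(-36, Pow(-307, -1))), Mul(Pow(2, Rational(1, 2)), Pow(416, Rational(1, 2)))), Rational(1, 2)) = Pow(Add(Add(28, Mul(-36, Rational(-1, 307))), Mul(Pow(2, Rational(1, 2)), Mul(4, Pow(26, Rational(1, 2))))), Rational(1, 2)) = Pow(Add(Add(28, Rational(36, 307)), Mul(8, Pow(13, Rational(1, 2)))), Rational(1, 2)) = Pow(Add(Rational(8632, 307), Mul(8, Pow(13, Rational(1, 2)))), Rational(1, 2))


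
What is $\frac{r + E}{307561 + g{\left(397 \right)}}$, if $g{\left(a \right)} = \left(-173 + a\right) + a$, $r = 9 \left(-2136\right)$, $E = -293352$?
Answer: $- \frac{156288}{154091} \approx -1.0143$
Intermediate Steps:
$r = -19224$
$g{\left(a \right)} = -173 + 2 a$
$\frac{r + E}{307561 + g{\left(397 \right)}} = \frac{-19224 - 293352}{307561 + \left(-173 + 2 \cdot 397\right)} = - \frac{312576}{307561 + \left(-173 + 794\right)} = - \frac{312576}{307561 + 621} = - \frac{312576}{308182} = \left(-312576\right) \frac{1}{308182} = - \frac{156288}{154091}$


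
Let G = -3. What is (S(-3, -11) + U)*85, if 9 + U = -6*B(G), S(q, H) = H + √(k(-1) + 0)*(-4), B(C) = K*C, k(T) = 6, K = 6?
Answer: 7480 - 340*√6 ≈ 6647.2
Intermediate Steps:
B(C) = 6*C
S(q, H) = H - 4*√6 (S(q, H) = H + √(6 + 0)*(-4) = H + √6*(-4) = H - 4*√6)
U = 99 (U = -9 - 36*(-3) = -9 - 6*(-18) = -9 + 108 = 99)
(S(-3, -11) + U)*85 = ((-11 - 4*√6) + 99)*85 = (88 - 4*√6)*85 = 7480 - 340*√6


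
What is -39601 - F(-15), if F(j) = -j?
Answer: -39616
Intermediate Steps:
-39601 - F(-15) = -39601 - (-1)*(-15) = -39601 - 1*15 = -39601 - 15 = -39616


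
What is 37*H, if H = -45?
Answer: -1665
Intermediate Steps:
37*H = 37*(-45) = -1665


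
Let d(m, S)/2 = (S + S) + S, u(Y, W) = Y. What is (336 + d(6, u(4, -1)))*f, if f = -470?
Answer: -169200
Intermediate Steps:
d(m, S) = 6*S (d(m, S) = 2*((S + S) + S) = 2*(2*S + S) = 2*(3*S) = 6*S)
(336 + d(6, u(4, -1)))*f = (336 + 6*4)*(-470) = (336 + 24)*(-470) = 360*(-470) = -169200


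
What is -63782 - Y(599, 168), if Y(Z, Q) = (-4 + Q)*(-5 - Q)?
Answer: -35410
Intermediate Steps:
Y(Z, Q) = (-5 - Q)*(-4 + Q)
-63782 - Y(599, 168) = -63782 - (20 - 1*168 - 1*168²) = -63782 - (20 - 168 - 1*28224) = -63782 - (20 - 168 - 28224) = -63782 - 1*(-28372) = -63782 + 28372 = -35410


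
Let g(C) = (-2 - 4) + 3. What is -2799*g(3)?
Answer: 8397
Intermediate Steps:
g(C) = -3 (g(C) = -6 + 3 = -3)
-2799*g(3) = -2799*(-3) = 8397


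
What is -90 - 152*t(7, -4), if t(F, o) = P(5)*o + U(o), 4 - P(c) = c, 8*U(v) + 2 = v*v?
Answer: -964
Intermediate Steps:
U(v) = -1/4 + v**2/8 (U(v) = -1/4 + (v*v)/8 = -1/4 + v**2/8)
P(c) = 4 - c
t(F, o) = -1/4 - o + o**2/8 (t(F, o) = (4 - 1*5)*o + (-1/4 + o**2/8) = (4 - 5)*o + (-1/4 + o**2/8) = -o + (-1/4 + o**2/8) = -1/4 - o + o**2/8)
-90 - 152*t(7, -4) = -90 - 152*(-1/4 - 1*(-4) + (1/8)*(-4)**2) = -90 - 152*(-1/4 + 4 + (1/8)*16) = -90 - 152*(-1/4 + 4 + 2) = -90 - 152*23/4 = -90 - 874 = -964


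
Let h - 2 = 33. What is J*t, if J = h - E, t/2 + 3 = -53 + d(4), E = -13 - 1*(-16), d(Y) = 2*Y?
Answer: -3072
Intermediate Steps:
h = 35 (h = 2 + 33 = 35)
E = 3 (E = -13 + 16 = 3)
t = -96 (t = -6 + 2*(-53 + 2*4) = -6 + 2*(-53 + 8) = -6 + 2*(-45) = -6 - 90 = -96)
J = 32 (J = 35 - 1*3 = 35 - 3 = 32)
J*t = 32*(-96) = -3072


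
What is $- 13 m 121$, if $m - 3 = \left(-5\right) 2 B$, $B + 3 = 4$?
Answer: $11011$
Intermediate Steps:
$B = 1$ ($B = -3 + 4 = 1$)
$m = -7$ ($m = 3 + \left(-5\right) 2 \cdot 1 = 3 - 10 = -7$)
$- 13 m 121 = \left(-13\right) \left(-7\right) 121 = 91 \cdot 121 = 11011$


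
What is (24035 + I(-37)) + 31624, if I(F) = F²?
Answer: 57028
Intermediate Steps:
(24035 + I(-37)) + 31624 = (24035 + (-37)²) + 31624 = (24035 + 1369) + 31624 = 25404 + 31624 = 57028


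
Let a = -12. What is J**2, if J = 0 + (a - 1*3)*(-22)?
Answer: 108900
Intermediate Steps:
J = 330 (J = 0 + (-12 - 1*3)*(-22) = 0 + (-12 - 3)*(-22) = 0 - 15*(-22) = 0 + 330 = 330)
J**2 = 330**2 = 108900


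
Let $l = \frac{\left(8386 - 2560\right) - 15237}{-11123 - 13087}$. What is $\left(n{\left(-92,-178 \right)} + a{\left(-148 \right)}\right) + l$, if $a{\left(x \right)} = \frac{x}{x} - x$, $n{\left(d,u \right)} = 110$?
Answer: $\frac{2093267}{8070} \approx 259.39$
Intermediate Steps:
$a{\left(x \right)} = 1 - x$
$l = \frac{3137}{8070}$ ($l = \frac{\left(8386 - 2560\right) - 15237}{-24210} = \left(5826 - 15237\right) \left(- \frac{1}{24210}\right) = \left(-9411\right) \left(- \frac{1}{24210}\right) = \frac{3137}{8070} \approx 0.38872$)
$\left(n{\left(-92,-178 \right)} + a{\left(-148 \right)}\right) + l = \left(110 + \left(1 - -148\right)\right) + \frac{3137}{8070} = \left(110 + \left(1 + 148\right)\right) + \frac{3137}{8070} = \left(110 + 149\right) + \frac{3137}{8070} = 259 + \frac{3137}{8070} = \frac{2093267}{8070}$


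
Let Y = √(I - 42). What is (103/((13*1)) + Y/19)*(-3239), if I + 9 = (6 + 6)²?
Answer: -333617/13 - 3239*√93/19 ≈ -27307.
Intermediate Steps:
I = 135 (I = -9 + (6 + 6)² = -9 + 12² = -9 + 144 = 135)
Y = √93 (Y = √(135 - 42) = √93 ≈ 9.6436)
(103/((13*1)) + Y/19)*(-3239) = (103/((13*1)) + √93/19)*(-3239) = (103/13 + √93*(1/19))*(-3239) = (103*(1/13) + √93/19)*(-3239) = (103/13 + √93/19)*(-3239) = -333617/13 - 3239*√93/19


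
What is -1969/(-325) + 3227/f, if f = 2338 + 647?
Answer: 1385248/194025 ≈ 7.1395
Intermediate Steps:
f = 2985
-1969/(-325) + 3227/f = -1969/(-325) + 3227/2985 = -1969*(-1/325) + 3227*(1/2985) = 1969/325 + 3227/2985 = 1385248/194025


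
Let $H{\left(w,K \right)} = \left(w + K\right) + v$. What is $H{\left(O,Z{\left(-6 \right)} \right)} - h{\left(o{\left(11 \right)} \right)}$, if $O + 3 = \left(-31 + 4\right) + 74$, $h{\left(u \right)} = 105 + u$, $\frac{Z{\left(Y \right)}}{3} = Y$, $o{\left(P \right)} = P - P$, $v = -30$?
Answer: $-109$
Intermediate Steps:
$o{\left(P \right)} = 0$
$Z{\left(Y \right)} = 3 Y$
$O = 44$ ($O = -3 + \left(\left(-31 + 4\right) + 74\right) = -3 + \left(-27 + 74\right) = -3 + 47 = 44$)
$H{\left(w,K \right)} = -30 + K + w$ ($H{\left(w,K \right)} = \left(w + K\right) - 30 = \left(K + w\right) - 30 = -30 + K + w$)
$H{\left(O,Z{\left(-6 \right)} \right)} - h{\left(o{\left(11 \right)} \right)} = \left(-30 + 3 \left(-6\right) + 44\right) - \left(105 + 0\right) = \left(-30 - 18 + 44\right) - 105 = -4 - 105 = -109$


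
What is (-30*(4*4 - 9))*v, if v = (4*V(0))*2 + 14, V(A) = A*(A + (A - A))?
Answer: -2940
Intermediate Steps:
V(A) = A² (V(A) = A*(A + 0) = A*A = A²)
v = 14 (v = (4*0²)*2 + 14 = (4*0)*2 + 14 = 0*2 + 14 = 0 + 14 = 14)
(-30*(4*4 - 9))*v = -30*(4*4 - 9)*14 = -30*(16 - 9)*14 = -30*7*14 = -210*14 = -2940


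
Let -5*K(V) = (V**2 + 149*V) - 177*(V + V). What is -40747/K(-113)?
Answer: 203735/35934 ≈ 5.6697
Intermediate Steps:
K(V) = 41*V - V**2/5 (K(V) = -((V**2 + 149*V) - 177*(V + V))/5 = -((V**2 + 149*V) - 354*V)/5 = -(V**2 - 205*V)/5 = 41*V - V**2/5)
-40747/K(-113) = -40747*(-5/(113*(205 - 1*(-113)))) = -40747*(-5/(113*(205 + 113))) = -40747/((1/5)*(-113)*318) = -40747/(-35934/5) = -40747*(-5/35934) = 203735/35934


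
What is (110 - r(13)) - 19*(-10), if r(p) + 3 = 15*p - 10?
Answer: 118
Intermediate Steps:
r(p) = -13 + 15*p (r(p) = -3 + (15*p - 10) = -3 + (-10 + 15*p) = -13 + 15*p)
(110 - r(13)) - 19*(-10) = (110 - (-13 + 15*13)) - 19*(-10) = (110 - (-13 + 195)) - 1*(-190) = (110 - 1*182) + 190 = (110 - 182) + 190 = -72 + 190 = 118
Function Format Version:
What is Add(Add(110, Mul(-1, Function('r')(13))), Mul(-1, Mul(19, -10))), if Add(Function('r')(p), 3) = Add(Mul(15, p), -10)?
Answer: 118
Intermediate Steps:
Function('r')(p) = Add(-13, Mul(15, p)) (Function('r')(p) = Add(-3, Add(Mul(15, p), -10)) = Add(-3, Add(-10, Mul(15, p))) = Add(-13, Mul(15, p)))
Add(Add(110, Mul(-1, Function('r')(13))), Mul(-1, Mul(19, -10))) = Add(Add(110, Mul(-1, Add(-13, Mul(15, 13)))), Mul(-1, Mul(19, -10))) = Add(Add(110, Mul(-1, Add(-13, 195))), Mul(-1, -190)) = Add(Add(110, Mul(-1, 182)), 190) = Add(Add(110, -182), 190) = Add(-72, 190) = 118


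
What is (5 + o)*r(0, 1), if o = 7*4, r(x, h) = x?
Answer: 0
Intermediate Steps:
o = 28
(5 + o)*r(0, 1) = (5 + 28)*0 = 33*0 = 0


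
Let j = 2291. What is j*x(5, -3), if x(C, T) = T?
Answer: -6873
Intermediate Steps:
j*x(5, -3) = 2291*(-3) = -6873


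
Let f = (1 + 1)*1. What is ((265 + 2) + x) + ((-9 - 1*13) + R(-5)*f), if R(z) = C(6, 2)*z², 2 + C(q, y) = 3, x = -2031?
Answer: -1736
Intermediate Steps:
C(q, y) = 1 (C(q, y) = -2 + 3 = 1)
R(z) = z² (R(z) = 1*z² = z²)
f = 2 (f = 2*1 = 2)
((265 + 2) + x) + ((-9 - 1*13) + R(-5)*f) = ((265 + 2) - 2031) + ((-9 - 1*13) + (-5)²*2) = (267 - 2031) + ((-9 - 13) + 25*2) = -1764 + (-22 + 50) = -1764 + 28 = -1736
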